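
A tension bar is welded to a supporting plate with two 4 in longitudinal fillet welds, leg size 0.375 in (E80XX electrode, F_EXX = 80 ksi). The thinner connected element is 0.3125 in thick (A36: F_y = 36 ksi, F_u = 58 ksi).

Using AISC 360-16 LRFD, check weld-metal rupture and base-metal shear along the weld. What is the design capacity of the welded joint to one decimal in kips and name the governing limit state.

54.0 kips (base-metal shear governs)

Weld metal: throat = 0.707×0.375 = 0.26513 in, L = 2×4 = 8 in. φR_n = 0.75 × 0.6 × 80 × 0.26513 × 8 = 76.4 kips.
Base metal shear (0.3125 in plate): yield φR_n = 1.0×0.6×36×0.3125×8 = 54.0 kips; rupture φR_n = 0.75×0.6×58×0.3125×8 = 65.3 kips; take 54.0 kips (yield).
Governing: min(76.4, 54.0) = 54.0 kips → base-metal shear.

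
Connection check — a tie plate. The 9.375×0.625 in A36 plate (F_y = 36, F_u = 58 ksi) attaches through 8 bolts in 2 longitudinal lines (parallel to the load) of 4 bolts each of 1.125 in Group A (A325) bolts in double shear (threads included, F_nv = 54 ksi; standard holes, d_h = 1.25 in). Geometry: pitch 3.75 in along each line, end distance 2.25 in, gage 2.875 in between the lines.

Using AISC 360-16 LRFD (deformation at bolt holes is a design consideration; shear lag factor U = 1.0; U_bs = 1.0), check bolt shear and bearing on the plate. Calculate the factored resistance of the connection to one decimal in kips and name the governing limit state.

Bolt shear: A_b = π(1.125)²/4 = 0.99402 in². φR_n = 0.75 × 54 × 0.99402 × 8 × 2 = 644.1 kips.
Bearing (0.625 in plate, F_u = 58 ksi): end bolts L_c = 2.25 − 1.25/2 = 1.625, R_n = min(1.2×1.625×0.625×58, 2.4×1.125×0.625×58) = 70.688 kips/bolt; interior L_c = 3.75 − 1.25 = 2.5, R_n = 97.875 kips/bolt. φR_n = 0.75 × (2×70.688 + 6×97.875) = 546.5 kips.
Governing: min(644.1, 546.5) = 546.5 kips → bearing.

546.5 kips (bearing governs)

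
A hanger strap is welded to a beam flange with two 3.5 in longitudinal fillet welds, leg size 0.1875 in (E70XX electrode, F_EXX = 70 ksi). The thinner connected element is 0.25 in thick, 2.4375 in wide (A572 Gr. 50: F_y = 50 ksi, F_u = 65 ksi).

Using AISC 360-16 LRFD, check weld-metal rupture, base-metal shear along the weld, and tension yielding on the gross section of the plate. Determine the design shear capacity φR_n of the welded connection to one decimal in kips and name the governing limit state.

27.4 kips (gross-section yield governs)

Weld metal: throat = 0.707×0.1875 = 0.13256 in, L = 2×3.5 = 7 in. φR_n = 0.75 × 0.6 × 70 × 0.13256 × 7 = 29.2 kips.
Base metal shear (0.25 in plate): yield φR_n = 1.0×0.6×50×0.25×7 = 52.5 kips; rupture φR_n = 0.75×0.6×65×0.25×7 = 51.2 kips; take 51.2 kips (rupture).
Tension yield (gross): A_g = 2.4375×0.25 = 0.60938 in². φR_n = 0.90 × 50 × 0.60938 = 27.4 kips.
Governing: min(29.2, 51.2, 27.4) = 27.4 kips → gross-section yield.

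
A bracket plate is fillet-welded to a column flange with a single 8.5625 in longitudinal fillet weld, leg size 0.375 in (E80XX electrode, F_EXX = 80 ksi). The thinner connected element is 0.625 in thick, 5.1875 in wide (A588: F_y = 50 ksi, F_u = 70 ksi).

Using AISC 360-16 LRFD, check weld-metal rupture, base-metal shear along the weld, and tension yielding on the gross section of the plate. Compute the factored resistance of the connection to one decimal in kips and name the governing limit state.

81.7 kips (weld metal governs)

Weld metal: throat = 0.707×0.375 = 0.26513 in, L = 8.5625 in. φR_n = 0.75 × 0.6 × 80 × 0.26513 × 8.5625 = 81.7 kips.
Base metal shear (0.625 in plate): yield φR_n = 1.0×0.6×50×0.625×8.5625 = 160.5 kips; rupture φR_n = 0.75×0.6×70×0.625×8.5625 = 168.6 kips; take 160.5 kips (yield).
Tension yield (gross): A_g = 5.1875×0.625 = 3.2422 in². φR_n = 0.90 × 50 × 3.2422 = 145.9 kips.
Governing: min(81.7, 160.5, 145.9) = 81.7 kips → weld metal.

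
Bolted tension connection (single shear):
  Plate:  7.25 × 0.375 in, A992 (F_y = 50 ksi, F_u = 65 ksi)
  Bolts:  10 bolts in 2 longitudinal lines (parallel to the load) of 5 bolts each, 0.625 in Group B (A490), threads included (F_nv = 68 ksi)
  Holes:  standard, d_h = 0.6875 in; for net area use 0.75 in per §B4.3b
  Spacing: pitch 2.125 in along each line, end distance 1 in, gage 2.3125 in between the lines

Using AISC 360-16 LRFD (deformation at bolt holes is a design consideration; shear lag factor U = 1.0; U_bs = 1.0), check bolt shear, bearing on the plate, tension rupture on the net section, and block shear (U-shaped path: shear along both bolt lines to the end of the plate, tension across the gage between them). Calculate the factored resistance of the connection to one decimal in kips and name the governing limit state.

Bolt shear: A_b = π(0.625)²/4 = 0.3068 in². φR_n = 0.75 × 68 × 0.3068 × 10 × 1 = 156.5 kips.
Bearing (0.375 in plate, F_u = 65 ksi): end bolts L_c = 1 − 0.6875/2 = 0.65625, R_n = min(1.2×0.65625×0.375×65, 2.4×0.625×0.375×65) = 19.195 kips/bolt; interior L_c = 2.125 − 0.6875 = 1.4375, R_n = 36.563 kips/bolt. φR_n = 0.75 × (2×19.195 + 8×36.563) = 248.2 kips.
Tension rupture (net): A_n = (7.25 − 2×0.75)×0.375 = 2.1563 in² (U = 1.0, A_e = A_n). φR_n = 0.75 × 65 × 2.1563 = 105.1 kips.
Block shear: shear path 2×[1+4×2.125] = 2×9.5 in, A_gv = 7.125, A_nv = 2×(9.5 − 4.5×0.75)×0.375 = 4.5938 in²; tension across gage: (2.3125 − 1×0.75)×0.375 = 0.58594 in². R_n = min(0.6×65×4.5938, 0.6×50×7.125) + 1.0×65×0.58594 = min(179.16, 213.75) + 38.086 = 217.25 kips. φR_n = 0.75 × 217.25 = 162.9 kips.
Governing: min(156.5, 248.2, 105.1, 162.9) = 105.1 kips → net-section rupture.

105.1 kips (net-section rupture governs)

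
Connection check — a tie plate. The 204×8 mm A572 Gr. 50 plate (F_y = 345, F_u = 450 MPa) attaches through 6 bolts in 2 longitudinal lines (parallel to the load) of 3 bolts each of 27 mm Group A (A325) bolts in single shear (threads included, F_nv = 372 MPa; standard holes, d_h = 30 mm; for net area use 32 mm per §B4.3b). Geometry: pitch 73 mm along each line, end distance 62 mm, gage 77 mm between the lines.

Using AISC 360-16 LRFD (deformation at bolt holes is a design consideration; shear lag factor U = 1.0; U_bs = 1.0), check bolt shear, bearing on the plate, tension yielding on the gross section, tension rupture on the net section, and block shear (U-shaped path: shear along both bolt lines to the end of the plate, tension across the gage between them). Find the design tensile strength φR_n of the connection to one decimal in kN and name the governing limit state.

378.0 kN (net-section rupture governs)

Bolt shear: A_b = π(27)²/4 = 572.56 mm². φR_n = 0.75 × 372 × 572.56 × 6 × 1 = 958.5 kN.
Bearing (8 mm plate, F_u = 450 MPa): end bolts L_c = 62 − 30/2 = 47, R_n = min(1.2×47×8×450, 2.4×27×8×450) = 203.04 kN/bolt; interior L_c = 73 − 30 = 43, R_n = 185.76 kN/bolt. φR_n = 0.75 × (2×203.04 + 4×185.76) = 861.8 kN.
Tension yield (gross): A_g = 204×8 = 1632 mm². φR_n = 0.90 × 345 × 1632 = 506.7 kN.
Tension rupture (net): A_n = (204 − 2×32)×8 = 1120 mm² (U = 1.0, A_e = A_n). φR_n = 0.75 × 450 × 1120 = 378.0 kN.
Block shear: shear path 2×[62+2×73] = 2×208 mm, A_gv = 3328, A_nv = 2×(208 − 2.5×32)×8 = 2048 mm²; tension across gage: (77 − 1×32)×8 = 360 mm². R_n = min(0.6×450×2048, 0.6×345×3328) + 1.0×450×360 = min(552.96, 688.9) + 162 = 714.96 kN. φR_n = 0.75 × 714.96 = 536.2 kN.
Governing: min(958.5, 861.8, 506.7, 378.0, 536.2) = 378.0 kN → net-section rupture.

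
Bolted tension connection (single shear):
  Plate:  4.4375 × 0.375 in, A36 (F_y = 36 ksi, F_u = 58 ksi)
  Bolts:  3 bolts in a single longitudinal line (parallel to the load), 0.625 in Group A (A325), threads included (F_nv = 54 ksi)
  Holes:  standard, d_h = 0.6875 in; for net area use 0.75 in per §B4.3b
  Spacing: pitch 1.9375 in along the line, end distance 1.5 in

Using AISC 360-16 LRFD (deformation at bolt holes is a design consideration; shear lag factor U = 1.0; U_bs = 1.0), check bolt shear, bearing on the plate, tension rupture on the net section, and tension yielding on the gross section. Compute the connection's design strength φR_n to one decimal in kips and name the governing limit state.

37.3 kips (bolt shear governs)

Bolt shear: A_b = π(0.625)²/4 = 0.3068 in². φR_n = 0.75 × 54 × 0.3068 × 3 × 1 = 37.3 kips.
Bearing (0.375 in plate, F_u = 58 ksi): end bolts L_c = 1.5 − 0.6875/2 = 1.15625, R_n = min(1.2×1.15625×0.375×58, 2.4×0.625×0.375×58) = 30.178 kips/bolt; interior L_c = 1.9375 − 0.6875 = 1.25, R_n = 32.625 kips/bolt. φR_n = 0.75 × (1×30.178 + 2×32.625) = 71.6 kips.
Tension rupture (net): A_n = (4.4375 − 1×0.75)×0.375 = 1.3828 in² (U = 1.0, A_e = A_n). φR_n = 0.75 × 58 × 1.3828 = 60.2 kips.
Tension yield (gross): A_g = 4.4375×0.375 = 1.6641 in². φR_n = 0.90 × 36 × 1.6641 = 53.9 kips.
Governing: min(37.3, 71.6, 60.2, 53.9) = 37.3 kips → bolt shear.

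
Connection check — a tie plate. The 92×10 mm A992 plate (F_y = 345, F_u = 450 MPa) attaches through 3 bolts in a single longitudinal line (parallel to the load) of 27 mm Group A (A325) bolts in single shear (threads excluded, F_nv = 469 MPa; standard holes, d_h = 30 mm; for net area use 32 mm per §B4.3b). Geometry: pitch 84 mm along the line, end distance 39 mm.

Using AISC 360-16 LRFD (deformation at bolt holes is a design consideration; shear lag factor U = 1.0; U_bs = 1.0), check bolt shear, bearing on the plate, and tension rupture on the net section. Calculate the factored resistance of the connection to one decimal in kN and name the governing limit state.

Bolt shear: A_b = π(27)²/4 = 572.56 mm². φR_n = 0.75 × 469 × 572.56 × 3 × 1 = 604.2 kN.
Bearing (10 mm plate, F_u = 450 MPa): end bolts L_c = 39 − 30/2 = 24, R_n = min(1.2×24×10×450, 2.4×27×10×450) = 129.6 kN/bolt; interior L_c = 84 − 30 = 54, R_n = 291.6 kN/bolt. φR_n = 0.75 × (1×129.6 + 2×291.6) = 534.6 kN.
Tension rupture (net): A_n = (92 − 1×32)×10 = 600 mm² (U = 1.0, A_e = A_n). φR_n = 0.75 × 450 × 600 = 202.5 kN.
Governing: min(604.2, 534.6, 202.5) = 202.5 kN → net-section rupture.

202.5 kN (net-section rupture governs)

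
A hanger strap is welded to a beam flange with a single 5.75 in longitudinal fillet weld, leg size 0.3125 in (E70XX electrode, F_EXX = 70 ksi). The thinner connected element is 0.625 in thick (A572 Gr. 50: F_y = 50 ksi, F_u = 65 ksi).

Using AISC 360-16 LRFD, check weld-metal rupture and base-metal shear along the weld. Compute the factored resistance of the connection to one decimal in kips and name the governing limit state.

Weld metal: throat = 0.707×0.3125 = 0.22094 in, L = 5.75 in. φR_n = 0.75 × 0.6 × 70 × 0.22094 × 5.75 = 40.0 kips.
Base metal shear (0.625 in plate): yield φR_n = 1.0×0.6×50×0.625×5.75 = 107.8 kips; rupture φR_n = 0.75×0.6×65×0.625×5.75 = 105.1 kips; take 105.1 kips (rupture).
Governing: min(40.0, 105.1) = 40.0 kips → weld metal.

40.0 kips (weld metal governs)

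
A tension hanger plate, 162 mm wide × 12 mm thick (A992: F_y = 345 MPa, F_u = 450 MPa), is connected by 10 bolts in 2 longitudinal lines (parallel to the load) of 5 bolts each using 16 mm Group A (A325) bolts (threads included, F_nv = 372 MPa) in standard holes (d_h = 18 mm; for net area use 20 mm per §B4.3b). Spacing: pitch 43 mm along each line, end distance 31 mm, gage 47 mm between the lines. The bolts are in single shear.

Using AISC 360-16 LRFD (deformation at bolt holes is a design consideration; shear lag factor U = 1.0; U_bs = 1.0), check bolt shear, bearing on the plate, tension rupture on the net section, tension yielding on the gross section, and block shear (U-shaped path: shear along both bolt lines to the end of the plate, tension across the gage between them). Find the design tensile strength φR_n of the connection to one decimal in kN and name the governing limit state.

Bolt shear: A_b = π(16)²/4 = 201.06 mm². φR_n = 0.75 × 372 × 201.06 × 10 × 1 = 561.0 kN.
Bearing (12 mm plate, F_u = 450 MPa): end bolts L_c = 31 − 18/2 = 22, R_n = min(1.2×22×12×450, 2.4×16×12×450) = 142.56 kN/bolt; interior L_c = 43 − 18 = 25, R_n = 162 kN/bolt. φR_n = 0.75 × (2×142.56 + 8×162) = 1185.8 kN.
Tension rupture (net): A_n = (162 − 2×20)×12 = 1464 mm² (U = 1.0, A_e = A_n). φR_n = 0.75 × 450 × 1464 = 494.1 kN.
Tension yield (gross): A_g = 162×12 = 1944 mm². φR_n = 0.90 × 345 × 1944 = 603.6 kN.
Block shear: shear path 2×[31+4×43] = 2×203 mm, A_gv = 4872, A_nv = 2×(203 − 4.5×20)×12 = 2712 mm²; tension across gage: (47 − 1×20)×12 = 324 mm². R_n = min(0.6×450×2712, 0.6×345×4872) + 1.0×450×324 = min(732.24, 1008.5) + 145.8 = 878.04 kN. φR_n = 0.75 × 878.04 = 658.5 kN.
Governing: min(561.0, 1185.8, 494.1, 603.6, 658.5) = 494.1 kN → net-section rupture.

494.1 kN (net-section rupture governs)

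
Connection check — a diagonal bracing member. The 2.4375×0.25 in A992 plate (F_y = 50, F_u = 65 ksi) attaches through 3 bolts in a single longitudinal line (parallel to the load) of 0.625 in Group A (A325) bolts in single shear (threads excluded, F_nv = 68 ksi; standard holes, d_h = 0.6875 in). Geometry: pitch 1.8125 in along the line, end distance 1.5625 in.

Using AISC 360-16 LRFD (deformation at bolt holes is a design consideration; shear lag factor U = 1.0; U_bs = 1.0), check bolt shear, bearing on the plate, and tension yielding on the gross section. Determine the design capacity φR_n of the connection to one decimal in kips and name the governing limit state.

27.4 kips (gross-section yield governs)

Bolt shear: A_b = π(0.625)²/4 = 0.3068 in². φR_n = 0.75 × 68 × 0.3068 × 3 × 1 = 46.9 kips.
Bearing (0.25 in plate, F_u = 65 ksi): end bolts L_c = 1.5625 − 0.6875/2 = 1.21875, R_n = min(1.2×1.21875×0.25×65, 2.4×0.625×0.25×65) = 23.766 kips/bolt; interior L_c = 1.8125 − 0.6875 = 1.125, R_n = 21.938 kips/bolt. φR_n = 0.75 × (1×23.766 + 2×21.938) = 50.7 kips.
Tension yield (gross): A_g = 2.4375×0.25 = 0.60938 in². φR_n = 0.90 × 50 × 0.60938 = 27.4 kips.
Governing: min(46.9, 50.7, 27.4) = 27.4 kips → gross-section yield.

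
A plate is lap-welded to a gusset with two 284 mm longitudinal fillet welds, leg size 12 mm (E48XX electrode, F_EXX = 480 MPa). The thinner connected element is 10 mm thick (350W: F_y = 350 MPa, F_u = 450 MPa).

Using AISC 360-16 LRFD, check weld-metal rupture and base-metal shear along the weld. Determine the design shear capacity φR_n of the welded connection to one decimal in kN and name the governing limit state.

Weld metal: throat = 0.707×12 = 8.484 mm, L = 2×284 = 568 mm. φR_n = 0.75 × 0.6 × 480 × 8.484 × 568 = 1040.9 kN.
Base metal shear (10 mm plate): yield φR_n = 1.0×0.6×350×10×568 = 1192.8 kN; rupture φR_n = 0.75×0.6×450×10×568 = 1150.2 kN; take 1150.2 kN (rupture).
Governing: min(1040.9, 1150.2) = 1040.9 kN → weld metal.

1040.9 kN (weld metal governs)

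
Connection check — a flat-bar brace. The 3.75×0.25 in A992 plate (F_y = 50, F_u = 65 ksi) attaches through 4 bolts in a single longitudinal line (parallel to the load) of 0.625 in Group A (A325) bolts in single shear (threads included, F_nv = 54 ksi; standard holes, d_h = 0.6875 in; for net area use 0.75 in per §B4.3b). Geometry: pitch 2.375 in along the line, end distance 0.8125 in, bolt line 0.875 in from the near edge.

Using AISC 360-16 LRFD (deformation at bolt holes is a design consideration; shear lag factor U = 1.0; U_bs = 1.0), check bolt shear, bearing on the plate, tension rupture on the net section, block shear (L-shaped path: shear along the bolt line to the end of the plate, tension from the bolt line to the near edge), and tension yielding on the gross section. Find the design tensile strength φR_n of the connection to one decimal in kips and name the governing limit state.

36.6 kips (net-section rupture governs)

Bolt shear: A_b = π(0.625)²/4 = 0.3068 in². φR_n = 0.75 × 54 × 0.3068 × 4 × 1 = 49.7 kips.
Bearing (0.25 in plate, F_u = 65 ksi): end bolts L_c = 0.8125 − 0.6875/2 = 0.46875, R_n = min(1.2×0.46875×0.25×65, 2.4×0.625×0.25×65) = 9.1406 kips/bolt; interior L_c = 2.375 − 0.6875 = 1.6875, R_n = 24.375 kips/bolt. φR_n = 0.75 × (1×9.1406 + 3×24.375) = 61.7 kips.
Tension rupture (net): A_n = (3.75 − 1×0.75)×0.25 = 0.75 in² (U = 1.0, A_e = A_n). φR_n = 0.75 × 65 × 0.75 = 36.6 kips.
Block shear: shear path 1×[0.8125+3×2.375] = 1×7.9375 in, A_gv = 1.9844, A_nv = 1×(7.9375 − 3.5×0.75)×0.25 = 1.3281 in²; tension to near edge: (0.875 − 0.5×0.75)×0.25 = 0.125 in². R_n = min(0.6×65×1.3281, 0.6×50×1.9844) + 1.0×65×0.125 = min(51.796, 59.532) + 8.125 = 59.921 kips. φR_n = 0.75 × 59.921 = 44.9 kips.
Tension yield (gross): A_g = 3.75×0.25 = 0.9375 in². φR_n = 0.90 × 50 × 0.9375 = 42.2 kips.
Governing: min(49.7, 61.7, 36.6, 44.9, 42.2) = 36.6 kips → net-section rupture.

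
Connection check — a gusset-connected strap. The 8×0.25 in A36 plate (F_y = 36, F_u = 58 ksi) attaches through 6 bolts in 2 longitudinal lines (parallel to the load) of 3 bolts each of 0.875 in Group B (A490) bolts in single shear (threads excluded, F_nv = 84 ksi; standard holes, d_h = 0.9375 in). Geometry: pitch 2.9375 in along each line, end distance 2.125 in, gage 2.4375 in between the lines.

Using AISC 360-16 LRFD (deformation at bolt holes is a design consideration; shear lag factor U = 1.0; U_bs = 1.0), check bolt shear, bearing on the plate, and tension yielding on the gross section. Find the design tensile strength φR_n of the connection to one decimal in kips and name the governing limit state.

64.8 kips (gross-section yield governs)

Bolt shear: A_b = π(0.875)²/4 = 0.60132 in². φR_n = 0.75 × 84 × 0.60132 × 6 × 1 = 227.3 kips.
Bearing (0.25 in plate, F_u = 58 ksi): end bolts L_c = 2.125 − 0.9375/2 = 1.65625, R_n = min(1.2×1.65625×0.25×58, 2.4×0.875×0.25×58) = 28.819 kips/bolt; interior L_c = 2.9375 − 0.9375 = 2, R_n = 30.45 kips/bolt. φR_n = 0.75 × (2×28.819 + 4×30.45) = 134.6 kips.
Tension yield (gross): A_g = 8×0.25 = 2 in². φR_n = 0.90 × 36 × 2 = 64.8 kips.
Governing: min(227.3, 134.6, 64.8) = 64.8 kips → gross-section yield.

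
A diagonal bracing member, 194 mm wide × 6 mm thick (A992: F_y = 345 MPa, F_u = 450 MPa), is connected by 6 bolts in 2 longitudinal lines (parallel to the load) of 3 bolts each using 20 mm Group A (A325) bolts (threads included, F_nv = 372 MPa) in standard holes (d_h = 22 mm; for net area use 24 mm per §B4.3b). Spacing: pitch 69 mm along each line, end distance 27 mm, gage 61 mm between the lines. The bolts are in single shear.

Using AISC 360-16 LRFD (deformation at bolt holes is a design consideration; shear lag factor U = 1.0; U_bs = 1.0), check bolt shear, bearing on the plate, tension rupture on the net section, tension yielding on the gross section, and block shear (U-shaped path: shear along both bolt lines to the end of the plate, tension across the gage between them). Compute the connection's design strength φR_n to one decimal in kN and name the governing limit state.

295.7 kN (net-section rupture governs)

Bolt shear: A_b = π(20)²/4 = 314.16 mm². φR_n = 0.75 × 372 × 314.16 × 6 × 1 = 525.9 kN.
Bearing (6 mm plate, F_u = 450 MPa): end bolts L_c = 27 − 22/2 = 16, R_n = min(1.2×16×6×450, 2.4×20×6×450) = 51.84 kN/bolt; interior L_c = 69 − 22 = 47, R_n = 129.6 kN/bolt. φR_n = 0.75 × (2×51.84 + 4×129.6) = 466.6 kN.
Tension rupture (net): A_n = (194 − 2×24)×6 = 876 mm² (U = 1.0, A_e = A_n). φR_n = 0.75 × 450 × 876 = 295.7 kN.
Tension yield (gross): A_g = 194×6 = 1164 mm². φR_n = 0.90 × 345 × 1164 = 361.4 kN.
Block shear: shear path 2×[27+2×69] = 2×165 mm, A_gv = 1980, A_nv = 2×(165 − 2.5×24)×6 = 1260 mm²; tension across gage: (61 − 1×24)×6 = 222 mm². R_n = min(0.6×450×1260, 0.6×345×1980) + 1.0×450×222 = min(340.2, 409.86) + 99.9 = 440.1 kN. φR_n = 0.75 × 440.1 = 330.1 kN.
Governing: min(525.9, 466.6, 295.7, 361.4, 330.1) = 295.7 kN → net-section rupture.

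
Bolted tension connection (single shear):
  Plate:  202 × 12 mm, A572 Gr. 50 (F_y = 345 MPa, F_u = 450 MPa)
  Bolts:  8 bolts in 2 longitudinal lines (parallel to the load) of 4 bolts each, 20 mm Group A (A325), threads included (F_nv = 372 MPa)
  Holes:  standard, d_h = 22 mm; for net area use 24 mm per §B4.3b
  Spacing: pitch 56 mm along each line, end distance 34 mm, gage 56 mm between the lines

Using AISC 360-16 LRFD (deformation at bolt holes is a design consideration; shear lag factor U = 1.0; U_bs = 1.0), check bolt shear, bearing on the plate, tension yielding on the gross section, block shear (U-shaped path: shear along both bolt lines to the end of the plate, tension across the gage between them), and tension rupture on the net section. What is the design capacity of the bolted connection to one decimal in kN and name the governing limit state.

Bolt shear: A_b = π(20)²/4 = 314.16 mm². φR_n = 0.75 × 372 × 314.16 × 8 × 1 = 701.2 kN.
Bearing (12 mm plate, F_u = 450 MPa): end bolts L_c = 34 − 22/2 = 23, R_n = min(1.2×23×12×450, 2.4×20×12×450) = 149.04 kN/bolt; interior L_c = 56 − 22 = 34, R_n = 220.32 kN/bolt. φR_n = 0.75 × (2×149.04 + 6×220.32) = 1215.0 kN.
Tension yield (gross): A_g = 202×12 = 2424 mm². φR_n = 0.90 × 345 × 2424 = 752.7 kN.
Block shear: shear path 2×[34+3×56] = 2×202 mm, A_gv = 4848, A_nv = 2×(202 − 3.5×24)×12 = 2832 mm²; tension across gage: (56 − 1×24)×12 = 384 mm². R_n = min(0.6×450×2832, 0.6×345×4848) + 1.0×450×384 = min(764.64, 1003.5) + 172.8 = 937.44 kN. φR_n = 0.75 × 937.44 = 703.1 kN.
Tension rupture (net): A_n = (202 − 2×24)×12 = 1848 mm² (U = 1.0, A_e = A_n). φR_n = 0.75 × 450 × 1848 = 623.7 kN.
Governing: min(701.2, 1215.0, 752.7, 703.1, 623.7) = 623.7 kN → net-section rupture.

623.7 kN (net-section rupture governs)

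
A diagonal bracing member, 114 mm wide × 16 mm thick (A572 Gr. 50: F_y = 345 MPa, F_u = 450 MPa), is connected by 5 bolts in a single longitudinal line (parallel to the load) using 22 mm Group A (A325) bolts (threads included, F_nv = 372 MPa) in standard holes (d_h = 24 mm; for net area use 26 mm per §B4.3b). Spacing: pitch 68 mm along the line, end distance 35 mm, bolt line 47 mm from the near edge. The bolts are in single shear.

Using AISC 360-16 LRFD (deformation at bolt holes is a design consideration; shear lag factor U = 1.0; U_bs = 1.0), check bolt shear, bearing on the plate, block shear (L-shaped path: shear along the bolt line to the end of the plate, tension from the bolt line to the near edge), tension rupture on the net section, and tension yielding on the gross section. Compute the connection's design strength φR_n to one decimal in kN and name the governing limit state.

Bolt shear: A_b = π(22)²/4 = 380.13 mm². φR_n = 0.75 × 372 × 380.13 × 5 × 1 = 530.3 kN.
Bearing (16 mm plate, F_u = 450 MPa): end bolts L_c = 35 − 24/2 = 23, R_n = min(1.2×23×16×450, 2.4×22×16×450) = 198.72 kN/bolt; interior L_c = 68 − 24 = 44, R_n = 380.16 kN/bolt. φR_n = 0.75 × (1×198.72 + 4×380.16) = 1289.5 kN.
Block shear: shear path 1×[35+4×68] = 1×307 mm, A_gv = 4912, A_nv = 1×(307 − 4.5×26)×16 = 3040 mm²; tension to near edge: (47 − 0.5×26)×16 = 544 mm². R_n = min(0.6×450×3040, 0.6×345×4912) + 1.0×450×544 = min(820.8, 1016.8) + 244.8 = 1065.6 kN. φR_n = 0.75 × 1065.6 = 799.2 kN.
Tension rupture (net): A_n = (114 − 1×26)×16 = 1408 mm² (U = 1.0, A_e = A_n). φR_n = 0.75 × 450 × 1408 = 475.2 kN.
Tension yield (gross): A_g = 114×16 = 1824 mm². φR_n = 0.90 × 345 × 1824 = 566.4 kN.
Governing: min(530.3, 1289.5, 799.2, 475.2, 566.4) = 475.2 kN → net-section rupture.

475.2 kN (net-section rupture governs)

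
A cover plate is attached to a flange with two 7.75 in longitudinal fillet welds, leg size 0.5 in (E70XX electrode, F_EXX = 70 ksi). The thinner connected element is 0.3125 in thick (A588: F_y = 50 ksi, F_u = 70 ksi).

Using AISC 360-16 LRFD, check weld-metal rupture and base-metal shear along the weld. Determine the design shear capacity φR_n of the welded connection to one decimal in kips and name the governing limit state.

Weld metal: throat = 0.707×0.5 = 0.3535 in, L = 2×7.75 = 15.5 in. φR_n = 0.75 × 0.6 × 70 × 0.3535 × 15.5 = 172.6 kips.
Base metal shear (0.3125 in plate): yield φR_n = 1.0×0.6×50×0.3125×15.5 = 145.3 kips; rupture φR_n = 0.75×0.6×70×0.3125×15.5 = 152.6 kips; take 145.3 kips (yield).
Governing: min(172.6, 145.3) = 145.3 kips → base-metal shear.

145.3 kips (base-metal shear governs)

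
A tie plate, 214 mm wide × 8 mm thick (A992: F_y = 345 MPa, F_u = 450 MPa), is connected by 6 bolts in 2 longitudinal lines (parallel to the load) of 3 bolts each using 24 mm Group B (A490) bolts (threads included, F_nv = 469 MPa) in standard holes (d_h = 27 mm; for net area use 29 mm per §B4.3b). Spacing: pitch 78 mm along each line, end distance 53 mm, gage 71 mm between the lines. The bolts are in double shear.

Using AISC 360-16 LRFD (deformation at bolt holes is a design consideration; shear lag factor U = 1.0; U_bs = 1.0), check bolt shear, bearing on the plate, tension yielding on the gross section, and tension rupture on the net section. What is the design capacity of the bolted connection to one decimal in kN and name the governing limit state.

Bolt shear: A_b = π(24)²/4 = 452.39 mm². φR_n = 0.75 × 469 × 452.39 × 6 × 2 = 1909.5 kN.
Bearing (8 mm plate, F_u = 450 MPa): end bolts L_c = 53 − 27/2 = 39.5, R_n = min(1.2×39.5×8×450, 2.4×24×8×450) = 170.64 kN/bolt; interior L_c = 78 − 27 = 51, R_n = 207.36 kN/bolt. φR_n = 0.75 × (2×170.64 + 4×207.36) = 878.0 kN.
Tension yield (gross): A_g = 214×8 = 1712 mm². φR_n = 0.90 × 345 × 1712 = 531.6 kN.
Tension rupture (net): A_n = (214 − 2×29)×8 = 1248 mm² (U = 1.0, A_e = A_n). φR_n = 0.75 × 450 × 1248 = 421.2 kN.
Governing: min(1909.5, 878.0, 531.6, 421.2) = 421.2 kN → net-section rupture.

421.2 kN (net-section rupture governs)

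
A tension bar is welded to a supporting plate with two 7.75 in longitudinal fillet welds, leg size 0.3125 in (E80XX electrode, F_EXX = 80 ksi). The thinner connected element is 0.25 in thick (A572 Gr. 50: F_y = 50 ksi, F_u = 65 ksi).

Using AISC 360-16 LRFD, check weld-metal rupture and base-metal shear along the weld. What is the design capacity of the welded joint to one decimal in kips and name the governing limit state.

113.3 kips (base-metal shear governs)

Weld metal: throat = 0.707×0.3125 = 0.22094 in, L = 2×7.75 = 15.5 in. φR_n = 0.75 × 0.6 × 80 × 0.22094 × 15.5 = 123.3 kips.
Base metal shear (0.25 in plate): yield φR_n = 1.0×0.6×50×0.25×15.5 = 116.3 kips; rupture φR_n = 0.75×0.6×65×0.25×15.5 = 113.3 kips; take 113.3 kips (rupture).
Governing: min(123.3, 113.3) = 113.3 kips → base-metal shear.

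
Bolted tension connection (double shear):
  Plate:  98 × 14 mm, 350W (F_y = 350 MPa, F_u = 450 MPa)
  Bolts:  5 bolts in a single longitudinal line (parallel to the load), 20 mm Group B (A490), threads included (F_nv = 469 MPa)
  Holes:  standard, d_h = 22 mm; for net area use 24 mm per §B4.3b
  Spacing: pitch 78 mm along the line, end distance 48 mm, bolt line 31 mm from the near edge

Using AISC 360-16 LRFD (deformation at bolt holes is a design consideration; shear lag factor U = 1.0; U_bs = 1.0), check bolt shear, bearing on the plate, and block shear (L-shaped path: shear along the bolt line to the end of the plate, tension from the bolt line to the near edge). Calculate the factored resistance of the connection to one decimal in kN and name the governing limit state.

804.2 kN (block shear governs)

Bolt shear: A_b = π(20)²/4 = 314.16 mm². φR_n = 0.75 × 469 × 314.16 × 5 × 2 = 1105.1 kN.
Bearing (14 mm plate, F_u = 450 MPa): end bolts L_c = 48 − 22/2 = 37, R_n = min(1.2×37×14×450, 2.4×20×14×450) = 279.72 kN/bolt; interior L_c = 78 − 22 = 56, R_n = 302.4 kN/bolt. φR_n = 0.75 × (1×279.72 + 4×302.4) = 1117.0 kN.
Block shear: shear path 1×[48+4×78] = 1×360 mm, A_gv = 5040, A_nv = 1×(360 − 4.5×24)×14 = 3528 mm²; tension to near edge: (31 − 0.5×24)×14 = 266 mm². R_n = min(0.6×450×3528, 0.6×350×5040) + 1.0×450×266 = min(952.56, 1058.4) + 119.7 = 1072.3 kN. φR_n = 0.75 × 1072.3 = 804.2 kN.
Governing: min(1105.1, 1117.0, 804.2) = 804.2 kN → block shear.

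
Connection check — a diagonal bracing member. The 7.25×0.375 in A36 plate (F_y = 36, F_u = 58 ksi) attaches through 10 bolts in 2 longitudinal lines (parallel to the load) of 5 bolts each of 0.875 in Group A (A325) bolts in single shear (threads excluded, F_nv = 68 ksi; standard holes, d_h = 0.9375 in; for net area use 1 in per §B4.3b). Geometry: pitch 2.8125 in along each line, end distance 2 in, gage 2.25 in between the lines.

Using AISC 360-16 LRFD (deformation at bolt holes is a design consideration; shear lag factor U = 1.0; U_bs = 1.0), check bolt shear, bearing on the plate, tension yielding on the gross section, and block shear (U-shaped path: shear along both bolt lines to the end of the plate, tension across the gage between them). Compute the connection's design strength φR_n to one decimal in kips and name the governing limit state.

88.1 kips (gross-section yield governs)

Bolt shear: A_b = π(0.875)²/4 = 0.60132 in². φR_n = 0.75 × 68 × 0.60132 × 10 × 1 = 306.7 kips.
Bearing (0.375 in plate, F_u = 58 ksi): end bolts L_c = 2 − 0.9375/2 = 1.53125, R_n = min(1.2×1.53125×0.375×58, 2.4×0.875×0.375×58) = 39.966 kips/bolt; interior L_c = 2.8125 − 0.9375 = 1.875, R_n = 45.675 kips/bolt. φR_n = 0.75 × (2×39.966 + 8×45.675) = 334.0 kips.
Tension yield (gross): A_g = 7.25×0.375 = 2.7188 in². φR_n = 0.90 × 36 × 2.7188 = 88.1 kips.
Block shear: shear path 2×[2+4×2.8125] = 2×13.25 in, A_gv = 9.9375, A_nv = 2×(13.25 − 4.5×1)×0.375 = 6.5625 in²; tension across gage: (2.25 − 1×1)×0.375 = 0.46875 in². R_n = min(0.6×58×6.5625, 0.6×36×9.9375) + 1.0×58×0.46875 = min(228.38, 214.65) + 27.188 = 241.84 kips. φR_n = 0.75 × 241.84 = 181.4 kips.
Governing: min(306.7, 334.0, 88.1, 181.4) = 88.1 kips → gross-section yield.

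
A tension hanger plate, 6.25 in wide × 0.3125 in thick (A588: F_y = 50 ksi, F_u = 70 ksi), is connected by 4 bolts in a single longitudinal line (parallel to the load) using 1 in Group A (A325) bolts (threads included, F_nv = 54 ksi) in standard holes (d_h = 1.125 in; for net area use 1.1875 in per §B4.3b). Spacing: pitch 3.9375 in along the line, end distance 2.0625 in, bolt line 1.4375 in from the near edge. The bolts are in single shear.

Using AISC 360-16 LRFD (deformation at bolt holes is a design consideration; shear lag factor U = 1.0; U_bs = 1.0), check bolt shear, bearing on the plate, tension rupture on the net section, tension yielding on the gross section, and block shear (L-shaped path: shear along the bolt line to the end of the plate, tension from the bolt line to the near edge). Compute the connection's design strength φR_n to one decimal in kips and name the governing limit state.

83.1 kips (net-section rupture governs)

Bolt shear: A_b = π(1)²/4 = 0.7854 in². φR_n = 0.75 × 54 × 0.7854 × 4 × 1 = 127.2 kips.
Bearing (0.3125 in plate, F_u = 70 ksi): end bolts L_c = 2.0625 − 1.125/2 = 1.5, R_n = min(1.2×1.5×0.3125×70, 2.4×1×0.3125×70) = 39.375 kips/bolt; interior L_c = 3.9375 − 1.125 = 2.8125, R_n = 52.5 kips/bolt. φR_n = 0.75 × (1×39.375 + 3×52.5) = 147.7 kips.
Tension rupture (net): A_n = (6.25 − 1×1.1875)×0.3125 = 1.582 in² (U = 1.0, A_e = A_n). φR_n = 0.75 × 70 × 1.582 = 83.1 kips.
Tension yield (gross): A_g = 6.25×0.3125 = 1.9531 in². φR_n = 0.90 × 50 × 1.9531 = 87.9 kips.
Block shear: shear path 1×[2.0625+3×3.9375] = 1×13.875 in, A_gv = 4.3359, A_nv = 1×(13.875 − 3.5×1.1875)×0.3125 = 3.0371 in²; tension to near edge: (1.4375 − 0.5×1.1875)×0.3125 = 0.26367 in². R_n = min(0.6×70×3.0371, 0.6×50×4.3359) + 1.0×70×0.26367 = min(127.56, 130.08) + 18.457 = 146.02 kips. φR_n = 0.75 × 146.02 = 109.5 kips.
Governing: min(127.2, 147.7, 83.1, 87.9, 109.5) = 83.1 kips → net-section rupture.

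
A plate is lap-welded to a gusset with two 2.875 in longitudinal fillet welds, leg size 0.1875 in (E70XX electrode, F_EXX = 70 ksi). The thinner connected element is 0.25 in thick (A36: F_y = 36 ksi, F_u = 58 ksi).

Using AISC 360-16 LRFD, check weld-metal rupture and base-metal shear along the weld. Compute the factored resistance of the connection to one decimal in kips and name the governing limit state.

24.0 kips (weld metal governs)

Weld metal: throat = 0.707×0.1875 = 0.13256 in, L = 2×2.875 = 5.75 in. φR_n = 0.75 × 0.6 × 70 × 0.13256 × 5.75 = 24.0 kips.
Base metal shear (0.25 in plate): yield φR_n = 1.0×0.6×36×0.25×5.75 = 31.1 kips; rupture φR_n = 0.75×0.6×58×0.25×5.75 = 37.5 kips; take 31.1 kips (yield).
Governing: min(24.0, 31.1) = 24.0 kips → weld metal.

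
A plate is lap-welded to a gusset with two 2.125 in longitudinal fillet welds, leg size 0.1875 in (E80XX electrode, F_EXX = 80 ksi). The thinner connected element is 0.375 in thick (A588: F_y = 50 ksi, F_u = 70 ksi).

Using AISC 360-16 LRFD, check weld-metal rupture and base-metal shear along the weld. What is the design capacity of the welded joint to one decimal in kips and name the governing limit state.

Weld metal: throat = 0.707×0.1875 = 0.13256 in, L = 2×2.125 = 4.25 in. φR_n = 0.75 × 0.6 × 80 × 0.13256 × 4.25 = 20.3 kips.
Base metal shear (0.375 in plate): yield φR_n = 1.0×0.6×50×0.375×4.25 = 47.8 kips; rupture φR_n = 0.75×0.6×70×0.375×4.25 = 50.2 kips; take 47.8 kips (yield).
Governing: min(20.3, 47.8) = 20.3 kips → weld metal.

20.3 kips (weld metal governs)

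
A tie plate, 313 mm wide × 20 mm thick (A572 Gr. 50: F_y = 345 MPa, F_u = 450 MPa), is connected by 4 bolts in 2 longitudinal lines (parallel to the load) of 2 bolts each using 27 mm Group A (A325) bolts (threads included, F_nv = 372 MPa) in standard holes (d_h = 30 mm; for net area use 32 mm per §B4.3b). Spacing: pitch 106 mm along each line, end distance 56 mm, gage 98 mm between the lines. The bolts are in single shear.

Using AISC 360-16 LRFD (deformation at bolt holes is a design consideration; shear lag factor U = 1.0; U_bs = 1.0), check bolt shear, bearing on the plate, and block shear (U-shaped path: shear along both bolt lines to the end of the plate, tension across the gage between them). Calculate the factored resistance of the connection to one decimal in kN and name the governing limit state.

Bolt shear: A_b = π(27)²/4 = 572.56 mm². φR_n = 0.75 × 372 × 572.56 × 4 × 1 = 639.0 kN.
Bearing (20 mm plate, F_u = 450 MPa): end bolts L_c = 56 − 30/2 = 41, R_n = min(1.2×41×20×450, 2.4×27×20×450) = 442.8 kN/bolt; interior L_c = 106 − 30 = 76, R_n = 583.2 kN/bolt. φR_n = 0.75 × (2×442.8 + 2×583.2) = 1539.0 kN.
Block shear: shear path 2×[56+1×106] = 2×162 mm, A_gv = 6480, A_nv = 2×(162 − 1.5×32)×20 = 4560 mm²; tension across gage: (98 − 1×32)×20 = 1320 mm². R_n = min(0.6×450×4560, 0.6×345×6480) + 1.0×450×1320 = min(1231.2, 1341.4) + 594 = 1825.2 kN. φR_n = 0.75 × 1825.2 = 1368.9 kN.
Governing: min(639.0, 1539.0, 1368.9) = 639.0 kN → bolt shear.

639.0 kN (bolt shear governs)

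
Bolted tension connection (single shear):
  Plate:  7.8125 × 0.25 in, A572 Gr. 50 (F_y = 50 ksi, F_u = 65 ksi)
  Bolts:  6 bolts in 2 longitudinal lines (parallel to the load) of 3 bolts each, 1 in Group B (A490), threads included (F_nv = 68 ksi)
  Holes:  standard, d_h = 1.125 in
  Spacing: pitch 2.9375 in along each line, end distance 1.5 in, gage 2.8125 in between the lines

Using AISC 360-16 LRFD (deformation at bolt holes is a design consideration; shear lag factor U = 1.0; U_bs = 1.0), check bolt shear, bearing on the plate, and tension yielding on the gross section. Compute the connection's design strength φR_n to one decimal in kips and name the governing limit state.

87.9 kips (gross-section yield governs)

Bolt shear: A_b = π(1)²/4 = 0.7854 in². φR_n = 0.75 × 68 × 0.7854 × 6 × 1 = 240.3 kips.
Bearing (0.25 in plate, F_u = 65 ksi): end bolts L_c = 1.5 − 1.125/2 = 0.9375, R_n = min(1.2×0.9375×0.25×65, 2.4×1×0.25×65) = 18.281 kips/bolt; interior L_c = 2.9375 − 1.125 = 1.8125, R_n = 35.344 kips/bolt. φR_n = 0.75 × (2×18.281 + 4×35.344) = 133.5 kips.
Tension yield (gross): A_g = 7.8125×0.25 = 1.9531 in². φR_n = 0.90 × 50 × 1.9531 = 87.9 kips.
Governing: min(240.3, 133.5, 87.9) = 87.9 kips → gross-section yield.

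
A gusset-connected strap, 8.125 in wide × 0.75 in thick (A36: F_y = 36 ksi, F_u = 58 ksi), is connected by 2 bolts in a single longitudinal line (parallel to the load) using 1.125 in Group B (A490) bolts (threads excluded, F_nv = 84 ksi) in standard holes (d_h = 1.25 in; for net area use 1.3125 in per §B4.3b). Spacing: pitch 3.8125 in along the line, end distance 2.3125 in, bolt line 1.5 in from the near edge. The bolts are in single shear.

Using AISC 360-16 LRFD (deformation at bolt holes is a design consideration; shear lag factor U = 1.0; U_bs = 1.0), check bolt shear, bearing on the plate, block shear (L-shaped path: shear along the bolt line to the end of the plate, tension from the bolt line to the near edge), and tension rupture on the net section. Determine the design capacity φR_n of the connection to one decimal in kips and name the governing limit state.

101.9 kips (block shear governs)

Bolt shear: A_b = π(1.125)²/4 = 0.99402 in². φR_n = 0.75 × 84 × 0.99402 × 2 × 1 = 125.2 kips.
Bearing (0.75 in plate, F_u = 58 ksi): end bolts L_c = 2.3125 − 1.25/2 = 1.6875, R_n = min(1.2×1.6875×0.75×58, 2.4×1.125×0.75×58) = 88.088 kips/bolt; interior L_c = 3.8125 − 1.25 = 2.5625, R_n = 117.45 kips/bolt. φR_n = 0.75 × (1×88.088 + 1×117.45) = 154.2 kips.
Block shear: shear path 1×[2.3125+1×3.8125] = 1×6.125 in, A_gv = 4.5938, A_nv = 1×(6.125 − 1.5×1.3125)×0.75 = 3.1172 in²; tension to near edge: (1.5 − 0.5×1.3125)×0.75 = 0.63281 in². R_n = min(0.6×58×3.1172, 0.6×36×4.5938) + 1.0×58×0.63281 = min(108.48, 99.226) + 36.703 = 135.93 kips. φR_n = 0.75 × 135.93 = 101.9 kips.
Tension rupture (net): A_n = (8.125 − 1×1.3125)×0.75 = 5.1094 in² (U = 1.0, A_e = A_n). φR_n = 0.75 × 58 × 5.1094 = 222.3 kips.
Governing: min(125.2, 154.2, 101.9, 222.3) = 101.9 kips → block shear.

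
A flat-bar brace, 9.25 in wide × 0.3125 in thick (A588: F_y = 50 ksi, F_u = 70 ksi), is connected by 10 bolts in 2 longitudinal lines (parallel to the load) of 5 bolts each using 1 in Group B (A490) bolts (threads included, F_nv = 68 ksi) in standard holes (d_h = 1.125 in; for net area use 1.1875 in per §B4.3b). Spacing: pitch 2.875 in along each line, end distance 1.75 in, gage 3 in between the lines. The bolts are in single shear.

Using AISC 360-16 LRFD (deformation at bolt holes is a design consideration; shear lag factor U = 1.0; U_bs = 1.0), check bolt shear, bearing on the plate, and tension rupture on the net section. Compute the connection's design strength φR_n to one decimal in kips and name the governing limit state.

Bolt shear: A_b = π(1)²/4 = 0.7854 in². φR_n = 0.75 × 68 × 0.7854 × 10 × 1 = 400.6 kips.
Bearing (0.3125 in plate, F_u = 70 ksi): end bolts L_c = 1.75 − 1.125/2 = 1.1875, R_n = min(1.2×1.1875×0.3125×70, 2.4×1×0.3125×70) = 31.172 kips/bolt; interior L_c = 2.875 − 1.125 = 1.75, R_n = 45.938 kips/bolt. φR_n = 0.75 × (2×31.172 + 8×45.938) = 322.4 kips.
Tension rupture (net): A_n = (9.25 − 2×1.1875)×0.3125 = 2.1484 in² (U = 1.0, A_e = A_n). φR_n = 0.75 × 70 × 2.1484 = 112.8 kips.
Governing: min(400.6, 322.4, 112.8) = 112.8 kips → net-section rupture.

112.8 kips (net-section rupture governs)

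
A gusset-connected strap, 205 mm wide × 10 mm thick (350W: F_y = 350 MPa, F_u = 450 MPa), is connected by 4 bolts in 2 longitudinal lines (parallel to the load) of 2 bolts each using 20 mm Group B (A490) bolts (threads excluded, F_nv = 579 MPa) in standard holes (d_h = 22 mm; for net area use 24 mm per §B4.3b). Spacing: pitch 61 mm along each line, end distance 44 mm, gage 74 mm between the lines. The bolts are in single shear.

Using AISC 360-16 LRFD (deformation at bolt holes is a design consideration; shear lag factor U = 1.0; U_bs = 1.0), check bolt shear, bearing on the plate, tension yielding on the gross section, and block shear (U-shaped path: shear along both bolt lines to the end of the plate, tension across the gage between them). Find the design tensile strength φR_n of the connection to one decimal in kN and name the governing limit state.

Bolt shear: A_b = π(20)²/4 = 314.16 mm². φR_n = 0.75 × 579 × 314.16 × 4 × 1 = 545.7 kN.
Bearing (10 mm plate, F_u = 450 MPa): end bolts L_c = 44 − 22/2 = 33, R_n = min(1.2×33×10×450, 2.4×20×10×450) = 178.2 kN/bolt; interior L_c = 61 − 22 = 39, R_n = 210.6 kN/bolt. φR_n = 0.75 × (2×178.2 + 2×210.6) = 583.2 kN.
Tension yield (gross): A_g = 205×10 = 2050 mm². φR_n = 0.90 × 350 × 2050 = 645.8 kN.
Block shear: shear path 2×[44+1×61] = 2×105 mm, A_gv = 2100, A_nv = 2×(105 − 1.5×24)×10 = 1380 mm²; tension across gage: (74 − 1×24)×10 = 500 mm². R_n = min(0.6×450×1380, 0.6×350×2100) + 1.0×450×500 = min(372.6, 441) + 225 = 597.6 kN. φR_n = 0.75 × 597.6 = 448.2 kN.
Governing: min(545.7, 583.2, 645.8, 448.2) = 448.2 kN → block shear.

448.2 kN (block shear governs)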